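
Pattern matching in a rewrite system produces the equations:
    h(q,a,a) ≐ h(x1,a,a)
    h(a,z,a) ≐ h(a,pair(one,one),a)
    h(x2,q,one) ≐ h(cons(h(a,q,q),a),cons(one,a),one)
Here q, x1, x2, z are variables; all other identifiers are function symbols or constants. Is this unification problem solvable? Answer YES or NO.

Decompose h/3: q ≐ x1,  a ≐ a,  a ≐ a.
Bind q := x1; substituting into the one remaining equation that mentions q gives: h(x2,x1,one) ≐ h(cons(h(a,x1,x1),a),cons(one,a),one).
Delete trivial equation a ≐ a.
Delete trivial equation a ≐ a.
Decompose h/3: a ≐ a,  z ≐ pair(one,one),  a ≐ a.
Delete trivial equation a ≐ a.
Bind z := pair(one,one); no other remaining equation mentions z.
Delete trivial equation a ≐ a.
Decompose h/3: x2 ≐ cons(h(a,x1,x1),a),  x1 ≐ cons(one,a),  one ≐ one.
Bind x2 := cons(h(a,x1,x1),a); no other remaining equation mentions x2.
Bind x1 := cons(one,a); no other remaining equation mentions x1. Substituting into the earlier bindings gives q := cons(one,a), x2 := cons(h(a,cons(one,a),cons(one,a)),a).
Delete trivial equation one ≐ one.
No equations remain and no clash or occurs-check failure arose, so a unifier exists.

YES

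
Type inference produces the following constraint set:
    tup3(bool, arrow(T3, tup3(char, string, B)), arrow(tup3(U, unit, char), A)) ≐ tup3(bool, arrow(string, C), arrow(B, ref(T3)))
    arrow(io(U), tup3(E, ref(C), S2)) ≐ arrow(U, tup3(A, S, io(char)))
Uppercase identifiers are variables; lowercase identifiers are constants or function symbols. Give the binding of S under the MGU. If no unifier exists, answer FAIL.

Decompose tup3/3: bool ≐ bool,  arrow(T3, tup3(char, string, B)) ≐ arrow(string, C),  arrow(tup3(U, unit, char), A) ≐ arrow(B, ref(T3)).
Delete trivial equation bool ≐ bool.
Decompose arrow/2: T3 ≐ string,  tup3(char, string, B) ≐ C.
Bind T3 := string; substituting into the one remaining equation that mentions T3 gives: arrow(tup3(U, unit, char), A) ≐ arrow(B, ref(string)).
Bind C := tup3(char, string, B); substituting into the one remaining equation that mentions C gives: arrow(io(U), tup3(E, ref(tup3(char, string, B)), S2)) ≐ arrow(U, tup3(A, S, io(char))).
Decompose arrow/2: tup3(U, unit, char) ≐ B,  A ≐ ref(string).
Bind B := tup3(U, unit, char); substituting into the one remaining equation that mentions B gives: arrow(io(U), tup3(E, ref(tup3(char, string, tup3(U, unit, char))), S2)) ≐ arrow(U, tup3(A, S, io(char))). Substituting into the earlier binding gives C := tup3(char, string, tup3(U, unit, char)).
Bind A := ref(string); substituting into the remaining equation gives: arrow(io(U), tup3(E, ref(tup3(char, string, tup3(U, unit, char))), S2)) ≐ arrow(U, tup3(ref(string), S, io(char))).
Decompose arrow/2: io(U) ≐ U,  tup3(E, ref(tup3(char, string, tup3(U, unit, char))), S2) ≐ tup3(ref(string), S, io(char)).
Occurs check fails: U occurs in io(U); the equation U ≐ io(U) has no finite solution.

FAIL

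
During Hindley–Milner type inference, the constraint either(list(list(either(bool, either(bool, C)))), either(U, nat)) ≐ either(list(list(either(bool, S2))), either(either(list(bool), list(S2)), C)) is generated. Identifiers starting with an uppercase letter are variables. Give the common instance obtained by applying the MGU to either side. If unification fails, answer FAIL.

either(list(list(either(bool, either(bool, nat)))), either(either(list(bool), list(either(bool, nat))), nat))

Decompose either/2: list(list(either(bool, either(bool, C)))) ≐ list(list(either(bool, S2))),  either(U, nat) ≐ either(either(list(bool), list(S2)), C).
Decompose list/1: list(either(bool, either(bool, C))) ≐ list(either(bool, S2)).
Decompose list/1: either(bool, either(bool, C)) ≐ either(bool, S2).
Decompose either/2: bool ≐ bool,  either(bool, C) ≐ S2.
Delete trivial equation bool ≐ bool.
Bind S2 := either(bool, C); substituting into the remaining equation gives: either(U, nat) ≐ either(either(list(bool), list(either(bool, C))), C).
Decompose either/2: U ≐ either(list(bool), list(either(bool, C))),  nat ≐ C.
Bind U := either(list(bool), list(either(bool, C))); no other remaining equation mentions U.
Bind C := nat. Substituting into the earlier bindings gives S2 := either(bool, nat), U := either(list(bool), list(either(bool, nat))).
Applying the MGU to either side gives either(list(list(either(bool, either(bool, nat)))), either(either(list(bool), list(either(bool, nat))), nat)).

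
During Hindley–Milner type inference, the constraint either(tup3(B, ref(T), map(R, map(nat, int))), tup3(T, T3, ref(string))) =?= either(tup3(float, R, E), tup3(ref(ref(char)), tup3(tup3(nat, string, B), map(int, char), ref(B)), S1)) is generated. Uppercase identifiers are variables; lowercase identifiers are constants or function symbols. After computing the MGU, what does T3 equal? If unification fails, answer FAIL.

tup3(tup3(nat, string, float), map(int, char), ref(float))

Decompose either/2: tup3(B, ref(T), map(R, map(nat, int))) =?= tup3(float, R, E),  tup3(T, T3, ref(string)) =?= tup3(ref(ref(char)), tup3(tup3(nat, string, B), map(int, char), ref(B)), S1).
Decompose tup3/3: B =?= float,  ref(T) =?= R,  map(R, map(nat, int)) =?= E.
Bind B := float; substituting into the one remaining equation that mentions B gives: tup3(T, T3, ref(string)) =?= tup3(ref(ref(char)), tup3(tup3(nat, string, float), map(int, char), ref(float)), S1).
Bind R := ref(T); substituting into the one remaining equation that mentions R gives: map(ref(T), map(nat, int)) =?= E.
Bind E := map(ref(T), map(nat, int)); no other remaining equation mentions E.
Decompose tup3/3: T =?= ref(ref(char)),  T3 =?= tup3(tup3(nat, string, float), map(int, char), ref(float)),  ref(string) =?= S1.
Bind T := ref(ref(char)); no other remaining equation mentions T. Substituting into the earlier bindings gives R := ref(ref(ref(char))), E := map(ref(ref(ref(char))), map(nat, int)).
Bind T3 := tup3(tup3(nat, string, float), map(int, char), ref(float)); no other remaining equation mentions T3.
Bind S1 := ref(string).
MGU = { B -> float, R -> ref(ref(ref(char))), E -> map(ref(ref(ref(char))), map(nat, int)), T -> ref(ref(char)), T3 -> tup3(tup3(nat, string, float), map(int, char), ref(float)), S1 -> ref(string) }, so T3 -> tup3(tup3(nat, string, float), map(int, char), ref(float)).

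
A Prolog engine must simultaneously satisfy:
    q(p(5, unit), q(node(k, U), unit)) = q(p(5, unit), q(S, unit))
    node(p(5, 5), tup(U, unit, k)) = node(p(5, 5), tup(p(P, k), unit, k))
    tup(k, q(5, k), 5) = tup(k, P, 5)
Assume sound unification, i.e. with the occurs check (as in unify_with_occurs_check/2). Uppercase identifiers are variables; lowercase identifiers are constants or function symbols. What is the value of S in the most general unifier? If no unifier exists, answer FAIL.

node(k, p(q(5, k), k))

Decompose q/2: p(5, unit) = p(5, unit),  q(node(k, U), unit) = q(S, unit).
Delete trivial equation p(5, unit) = p(5, unit).
Decompose q/2: node(k, U) = S,  unit = unit.
Bind S := node(k, U); no other remaining equation mentions S.
Delete trivial equation unit = unit.
Decompose node/2: p(5, 5) = p(5, 5),  tup(U, unit, k) = tup(p(P, k), unit, k).
Delete trivial equation p(5, 5) = p(5, 5).
Decompose tup/3: U = p(P, k),  unit = unit,  k = k.
Bind U := p(P, k); no other remaining equation mentions U. Substituting into the earlier binding gives S := node(k, p(P, k)).
Delete trivial equation unit = unit.
Delete trivial equation k = k.
Decompose tup/3: k = k,  q(5, k) = P,  5 = 5.
Delete trivial equation k = k.
Bind P := q(5, k); no other remaining equation mentions P. Substituting into the earlier bindings gives S := node(k, p(q(5, k), k)), U := p(q(5, k), k).
Delete trivial equation 5 = 5.
MGU = { S ↦ node(k, p(q(5, k), k)), U ↦ p(q(5, k), k), P ↦ q(5, k) }, so S ↦ node(k, p(q(5, k), k)).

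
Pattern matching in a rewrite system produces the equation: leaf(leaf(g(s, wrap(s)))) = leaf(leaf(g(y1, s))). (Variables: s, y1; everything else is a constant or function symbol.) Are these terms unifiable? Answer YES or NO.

NO

Decompose leaf/1: leaf(g(s, wrap(s))) = leaf(g(y1, s)).
Decompose leaf/1: g(s, wrap(s)) = g(y1, s).
Decompose g/2: s = y1,  wrap(s) = s.
Bind s := y1; substituting into the remaining equation gives: wrap(y1) = y1.
Occurs check fails: y1 occurs in wrap(y1); the equation y1 = wrap(y1) has no finite solution.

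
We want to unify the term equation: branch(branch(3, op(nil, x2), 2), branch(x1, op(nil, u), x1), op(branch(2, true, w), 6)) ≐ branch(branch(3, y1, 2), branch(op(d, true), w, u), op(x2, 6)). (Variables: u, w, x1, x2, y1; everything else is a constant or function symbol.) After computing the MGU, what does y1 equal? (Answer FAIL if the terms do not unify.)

op(nil, branch(2, true, op(nil, op(d, true))))

Decompose branch/3: branch(3, op(nil, x2), 2) ≐ branch(3, y1, 2),  branch(x1, op(nil, u), x1) ≐ branch(op(d, true), w, u),  op(branch(2, true, w), 6) ≐ op(x2, 6).
Decompose branch/3: 3 ≐ 3,  op(nil, x2) ≐ y1,  2 ≐ 2.
Delete trivial equation 3 ≐ 3.
Bind y1 := op(nil, x2); no other remaining equation mentions y1.
Delete trivial equation 2 ≐ 2.
Decompose branch/3: x1 ≐ op(d, true),  op(nil, u) ≐ w,  x1 ≐ u.
Bind x1 := op(d, true); substituting into the one remaining equation that mentions x1 gives: op(d, true) ≐ u.
Bind w := op(nil, u); substituting into the one remaining equation that mentions w gives: op(branch(2, true, op(nil, u)), 6) ≐ op(x2, 6).
Bind u := op(d, true); substituting into the remaining equation gives: op(branch(2, true, op(nil, op(d, true))), 6) ≐ op(x2, 6). Substituting into the earlier binding gives w := op(nil, op(d, true)).
Decompose op/2: branch(2, true, op(nil, op(d, true))) ≐ x2,  6 ≐ 6.
Bind x2 := branch(2, true, op(nil, op(d, true))); no other remaining equation mentions x2. Substituting into the earlier binding gives y1 := op(nil, branch(2, true, op(nil, op(d, true)))).
Delete trivial equation 6 ≐ 6.
MGU = { y1 ↦ op(nil, branch(2, true, op(nil, op(d, true)))), x1 ↦ op(d, true), w ↦ op(nil, op(d, true)), u ↦ op(d, true), x2 ↦ branch(2, true, op(nil, op(d, true))) }, so y1 ↦ op(nil, branch(2, true, op(nil, op(d, true)))).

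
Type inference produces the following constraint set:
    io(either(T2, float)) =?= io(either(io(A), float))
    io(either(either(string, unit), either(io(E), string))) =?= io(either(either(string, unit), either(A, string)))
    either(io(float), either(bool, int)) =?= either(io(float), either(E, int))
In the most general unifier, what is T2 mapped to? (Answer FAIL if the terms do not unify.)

Decompose io/1: either(T2, float) =?= either(io(A), float).
Decompose either/2: T2 =?= io(A),  float =?= float.
Bind T2 := io(A); no other remaining equation mentions T2.
Delete trivial equation float =?= float.
Decompose io/1: either(either(string, unit), either(io(E), string)) =?= either(either(string, unit), either(A, string)).
Decompose either/2: either(string, unit) =?= either(string, unit),  either(io(E), string) =?= either(A, string).
Delete trivial equation either(string, unit) =?= either(string, unit).
Decompose either/2: io(E) =?= A,  string =?= string.
Bind A := io(E); no other remaining equation mentions A. Substituting into the earlier binding gives T2 := io(io(E)).
Delete trivial equation string =?= string.
Decompose either/2: io(float) =?= io(float),  either(bool, int) =?= either(E, int).
Delete trivial equation io(float) =?= io(float).
Decompose either/2: bool =?= E,  int =?= int.
Bind E := bool; no other remaining equation mentions E. Substituting into the earlier bindings gives T2 := io(io(bool)), A := io(bool).
Delete trivial equation int =?= int.
MGU = { T2 := io(io(bool)), A := io(bool), E := bool }, so T2 := io(io(bool)).

io(io(bool))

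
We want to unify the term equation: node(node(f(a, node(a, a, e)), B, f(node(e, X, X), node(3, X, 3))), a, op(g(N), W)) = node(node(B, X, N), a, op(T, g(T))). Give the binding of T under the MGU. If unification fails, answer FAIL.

Decompose node/3: node(f(a, node(a, a, e)), B, f(node(e, X, X), node(3, X, 3))) = node(B, X, N),  a = a,  op(g(N), W) = op(T, g(T)).
Decompose node/3: f(a, node(a, a, e)) = B,  B = X,  f(node(e, X, X), node(3, X, 3)) = N.
Bind B := f(a, node(a, a, e)); substituting into the one remaining equation that mentions B gives: f(a, node(a, a, e)) = X.
Bind X := f(a, node(a, a, e)); substituting into the one remaining equation that mentions X gives: f(node(e, f(a, node(a, a, e)), f(a, node(a, a, e))), node(3, f(a, node(a, a, e)), 3)) = N.
Bind N := f(node(e, f(a, node(a, a, e)), f(a, node(a, a, e))), node(3, f(a, node(a, a, e)), 3)); substituting into the one remaining equation that mentions N gives: op(g(f(node(e, f(a, node(a, a, e)), f(a, node(a, a, e))), node(3, f(a, node(a, a, e)), 3))), W) = op(T, g(T)).
Delete trivial equation a = a.
Decompose op/2: g(f(node(e, f(a, node(a, a, e)), f(a, node(a, a, e))), node(3, f(a, node(a, a, e)), 3))) = T,  W = g(T).
Bind T := g(f(node(e, f(a, node(a, a, e)), f(a, node(a, a, e))), node(3, f(a, node(a, a, e)), 3))); substituting into the remaining equation gives: W = g(g(f(node(e, f(a, node(a, a, e)), f(a, node(a, a, e))), node(3, f(a, node(a, a, e)), 3)))).
Bind W := g(g(f(node(e, f(a, node(a, a, e)), f(a, node(a, a, e))), node(3, f(a, node(a, a, e)), 3)))).
MGU = { B ↦ f(a, node(a, a, e)), X ↦ f(a, node(a, a, e)), N ↦ f(node(e, f(a, node(a, a, e)), f(a, node(a, a, e))), node(3, f(a, node(a, a, e)), 3)), T ↦ g(f(node(e, f(a, node(a, a, e)), f(a, node(a, a, e))), node(3, f(a, node(a, a, e)), 3))), W ↦ g(g(f(node(e, f(a, node(a, a, e)), f(a, node(a, a, e))), node(3, f(a, node(a, a, e)), 3)))) }, so T ↦ g(f(node(e, f(a, node(a, a, e)), f(a, node(a, a, e))), node(3, f(a, node(a, a, e)), 3))).

g(f(node(e, f(a, node(a, a, e)), f(a, node(a, a, e))), node(3, f(a, node(a, a, e)), 3)))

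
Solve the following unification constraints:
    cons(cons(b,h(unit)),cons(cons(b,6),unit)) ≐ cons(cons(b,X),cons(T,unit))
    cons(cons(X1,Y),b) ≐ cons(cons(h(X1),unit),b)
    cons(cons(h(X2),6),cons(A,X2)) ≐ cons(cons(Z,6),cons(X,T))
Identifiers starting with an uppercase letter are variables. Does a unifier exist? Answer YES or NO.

Decompose cons/2: cons(b,h(unit)) ≐ cons(b,X),  cons(cons(b,6),unit) ≐ cons(T,unit).
Decompose cons/2: b ≐ b,  h(unit) ≐ X.
Delete trivial equation b ≐ b.
Bind X := h(unit); substituting into the one remaining equation that mentions X gives: cons(cons(h(X2),6),cons(A,X2)) ≐ cons(cons(Z,6),cons(h(unit),T)).
Decompose cons/2: cons(b,6) ≐ T,  unit ≐ unit.
Bind T := cons(b,6); substituting into the one remaining equation that mentions T gives: cons(cons(h(X2),6),cons(A,X2)) ≐ cons(cons(Z,6),cons(h(unit),cons(b,6))).
Delete trivial equation unit ≐ unit.
Decompose cons/2: cons(X1,Y) ≐ cons(h(X1),unit),  b ≐ b.
Decompose cons/2: X1 ≐ h(X1),  Y ≐ unit.
Occurs check fails: X1 occurs in h(X1); the equation X1 ≐ h(X1) has no finite solution.

NO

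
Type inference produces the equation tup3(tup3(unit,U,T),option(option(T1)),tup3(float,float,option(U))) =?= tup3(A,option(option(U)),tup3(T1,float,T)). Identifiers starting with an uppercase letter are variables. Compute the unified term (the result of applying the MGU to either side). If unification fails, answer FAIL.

tup3(tup3(unit,float,option(float)),option(option(float)),tup3(float,float,option(float)))

Decompose tup3/3: tup3(unit,U,T) =?= A,  option(option(T1)) =?= option(option(U)),  tup3(float,float,option(U)) =?= tup3(T1,float,T).
Bind A := tup3(unit,U,T); no other remaining equation mentions A.
Decompose option/1: option(T1) =?= option(U).
Decompose option/1: T1 =?= U.
Bind T1 := U; substituting into the remaining equation gives: tup3(float,float,option(U)) =?= tup3(U,float,T).
Decompose tup3/3: float =?= U,  float =?= float,  option(U) =?= T.
Bind U := float; substituting into the one remaining equation that mentions U gives: option(float) =?= T. Substituting into the earlier bindings gives A := tup3(unit,float,T), T1 := float.
Delete trivial equation float =?= float.
Bind T := option(float). Substituting into the earlier binding gives A := tup3(unit,float,option(float)).
Applying the MGU to either side gives tup3(tup3(unit,float,option(float)),option(option(float)),tup3(float,float,option(float))).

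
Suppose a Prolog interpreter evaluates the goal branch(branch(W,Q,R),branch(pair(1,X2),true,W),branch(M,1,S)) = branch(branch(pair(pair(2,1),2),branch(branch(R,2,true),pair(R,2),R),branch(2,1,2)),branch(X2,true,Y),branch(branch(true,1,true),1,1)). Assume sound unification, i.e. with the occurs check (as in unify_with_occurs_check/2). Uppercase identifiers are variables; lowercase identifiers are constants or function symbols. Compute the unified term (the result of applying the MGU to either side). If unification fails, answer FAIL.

Decompose branch/3: branch(W,Q,R) = branch(pair(pair(2,1),2),branch(branch(R,2,true),pair(R,2),R),branch(2,1,2)),  branch(pair(1,X2),true,W) = branch(X2,true,Y),  branch(M,1,S) = branch(branch(true,1,true),1,1).
Decompose branch/3: W = pair(pair(2,1),2),  Q = branch(branch(R,2,true),pair(R,2),R),  R = branch(2,1,2).
Bind W := pair(pair(2,1),2); substituting into the one remaining equation that mentions W gives: branch(pair(1,X2),true,pair(pair(2,1),2)) = branch(X2,true,Y).
Bind Q := branch(branch(R,2,true),pair(R,2),R); no other remaining equation mentions Q.
Bind R := branch(2,1,2); no other remaining equation mentions R. Substituting into the earlier binding gives Q := branch(branch(branch(2,1,2),2,true),pair(branch(2,1,2),2),branch(2,1,2)).
Decompose branch/3: pair(1,X2) = X2,  true = true,  pair(pair(2,1),2) = Y.
Occurs check fails: X2 occurs in pair(1,X2); the equation X2 = pair(1,X2) has no finite solution.

FAIL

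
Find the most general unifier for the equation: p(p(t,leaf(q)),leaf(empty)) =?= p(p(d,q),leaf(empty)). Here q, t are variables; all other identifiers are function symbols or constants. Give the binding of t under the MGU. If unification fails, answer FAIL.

Decompose p/2: p(t,leaf(q)) =?= p(d,q),  leaf(empty) =?= leaf(empty).
Decompose p/2: t =?= d,  leaf(q) =?= q.
Bind t := d; no other remaining equation mentions t.
Occurs check fails: q occurs in leaf(q); the equation q =?= leaf(q) has no finite solution.

FAIL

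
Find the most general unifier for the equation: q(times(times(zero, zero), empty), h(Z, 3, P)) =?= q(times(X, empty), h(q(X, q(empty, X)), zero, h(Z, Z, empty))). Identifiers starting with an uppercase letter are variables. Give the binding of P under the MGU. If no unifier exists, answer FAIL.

Decompose q/2: times(times(zero, zero), empty) =?= times(X, empty),  h(Z, 3, P) =?= h(q(X, q(empty, X)), zero, h(Z, Z, empty)).
Decompose times/2: times(zero, zero) =?= X,  empty =?= empty.
Bind X := times(zero, zero); substituting into the one remaining equation that mentions X gives: h(Z, 3, P) =?= h(q(times(zero, zero), q(empty, times(zero, zero))), zero, h(Z, Z, empty)).
Delete trivial equation empty =?= empty.
Decompose h/3: Z =?= q(times(zero, zero), q(empty, times(zero, zero))),  3 =?= zero,  P =?= h(Z, Z, empty).
Bind Z := q(times(zero, zero), q(empty, times(zero, zero))); substituting into the one remaining equation that mentions Z gives: P =?= h(q(times(zero, zero), q(empty, times(zero, zero))), q(times(zero, zero), q(empty, times(zero, zero))), empty).
Clash: constants 3 and zero differ; no unifier exists.

FAIL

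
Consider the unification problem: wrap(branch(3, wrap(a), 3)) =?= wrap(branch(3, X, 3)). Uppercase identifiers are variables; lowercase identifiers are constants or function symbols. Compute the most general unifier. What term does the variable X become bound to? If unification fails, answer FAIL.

Decompose wrap/1: branch(3, wrap(a), 3) =?= branch(3, X, 3).
Decompose branch/3: 3 =?= 3,  wrap(a) =?= X,  3 =?= 3.
Delete trivial equation 3 =?= 3.
Bind X := wrap(a); no other remaining equation mentions X.
Delete trivial equation 3 =?= 3.
MGU = { X := wrap(a) }, so X := wrap(a).

wrap(a)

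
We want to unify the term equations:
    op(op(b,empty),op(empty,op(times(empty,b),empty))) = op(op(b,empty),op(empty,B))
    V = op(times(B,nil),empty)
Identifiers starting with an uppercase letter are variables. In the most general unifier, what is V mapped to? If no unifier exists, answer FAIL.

Decompose op/2: op(b,empty) = op(b,empty),  op(empty,op(times(empty,b),empty)) = op(empty,B).
Delete trivial equation op(b,empty) = op(b,empty).
Decompose op/2: empty = empty,  op(times(empty,b),empty) = B.
Delete trivial equation empty = empty.
Bind B := op(times(empty,b),empty); substituting into the remaining equation gives: V = op(times(op(times(empty,b),empty),nil),empty).
Bind V := op(times(op(times(empty,b),empty),nil),empty).
MGU = { B -> op(times(empty,b),empty), V -> op(times(op(times(empty,b),empty),nil),empty) }, so V -> op(times(op(times(empty,b),empty),nil),empty).

op(times(op(times(empty,b),empty),nil),empty)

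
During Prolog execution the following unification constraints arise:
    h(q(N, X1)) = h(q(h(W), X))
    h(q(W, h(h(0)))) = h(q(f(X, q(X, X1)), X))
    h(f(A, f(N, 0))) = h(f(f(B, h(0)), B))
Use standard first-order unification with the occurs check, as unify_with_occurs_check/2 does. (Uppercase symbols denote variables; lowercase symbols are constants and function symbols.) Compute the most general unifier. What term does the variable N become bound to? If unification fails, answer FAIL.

h(f(h(h(0)), q(h(h(0)), h(h(0)))))

Decompose h/1: q(N, X1) = q(h(W), X).
Decompose q/2: N = h(W),  X1 = X.
Bind N := h(W); substituting into the one remaining equation that mentions N gives: h(f(A, f(h(W), 0))) = h(f(f(B, h(0)), B)).
Bind X1 := X; substituting into the one remaining equation that mentions X1 gives: h(q(W, h(h(0)))) = h(q(f(X, q(X, X)), X)).
Decompose h/1: q(W, h(h(0))) = q(f(X, q(X, X)), X).
Decompose q/2: W = f(X, q(X, X)),  h(h(0)) = X.
Bind W := f(X, q(X, X)); substituting into the one remaining equation that mentions W gives: h(f(A, f(h(f(X, q(X, X))), 0))) = h(f(f(B, h(0)), B)). Substituting into the earlier binding gives N := h(f(X, q(X, X))).
Bind X := h(h(0)); substituting into the remaining equation gives: h(f(A, f(h(f(h(h(0)), q(h(h(0)), h(h(0))))), 0))) = h(f(f(B, h(0)), B)). Substituting into the earlier bindings gives N := h(f(h(h(0)), q(h(h(0)), h(h(0))))), X1 := h(h(0)), W := f(h(h(0)), q(h(h(0)), h(h(0)))).
Decompose h/1: f(A, f(h(f(h(h(0)), q(h(h(0)), h(h(0))))), 0)) = f(f(B, h(0)), B).
Decompose f/2: A = f(B, h(0)),  f(h(f(h(h(0)), q(h(h(0)), h(h(0))))), 0) = B.
Bind A := f(B, h(0)); no other remaining equation mentions A.
Bind B := f(h(f(h(h(0)), q(h(h(0)), h(h(0))))), 0). Substituting into the earlier binding gives A := f(f(h(f(h(h(0)), q(h(h(0)), h(h(0))))), 0), h(0)).
MGU = { N = h(f(h(h(0)), q(h(h(0)), h(h(0))))), X1 = h(h(0)), W = f(h(h(0)), q(h(h(0)), h(h(0)))), X = h(h(0)), A = f(f(h(f(h(h(0)), q(h(h(0)), h(h(0))))), 0), h(0)), B = f(h(f(h(h(0)), q(h(h(0)), h(h(0))))), 0) }, so N = h(f(h(h(0)), q(h(h(0)), h(h(0))))).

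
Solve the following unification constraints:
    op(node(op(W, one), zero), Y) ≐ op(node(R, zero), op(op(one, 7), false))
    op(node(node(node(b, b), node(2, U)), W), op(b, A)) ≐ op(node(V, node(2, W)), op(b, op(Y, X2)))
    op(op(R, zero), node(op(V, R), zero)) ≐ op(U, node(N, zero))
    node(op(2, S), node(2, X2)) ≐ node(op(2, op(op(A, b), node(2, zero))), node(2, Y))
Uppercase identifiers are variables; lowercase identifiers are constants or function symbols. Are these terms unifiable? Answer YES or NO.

NO

Decompose op/2: node(op(W, one), zero) ≐ node(R, zero),  Y ≐ op(op(one, 7), false).
Decompose node/2: op(W, one) ≐ R,  zero ≐ zero.
Bind R := op(W, one); substituting into the one remaining equation that mentions R gives: op(op(op(W, one), zero), node(op(V, op(W, one)), zero)) ≐ op(U, node(N, zero)).
Delete trivial equation zero ≐ zero.
Bind Y := op(op(one, 7), false); substituting into the 2 remaining equations that mention Y gives: op(node(node(node(b, b), node(2, U)), W), op(b, A)) ≐ op(node(V, node(2, W)), op(b, op(op(op(one, 7), false), X2))),  node(op(2, S), node(2, X2)) ≐ node(op(2, op(op(A, b), node(2, zero))), node(2, op(op(one, 7), false))).
Decompose op/2: node(node(node(b, b), node(2, U)), W) ≐ node(V, node(2, W)),  op(b, A) ≐ op(b, op(op(op(one, 7), false), X2)).
Decompose node/2: node(node(b, b), node(2, U)) ≐ V,  W ≐ node(2, W).
Bind V := node(node(b, b), node(2, U)); substituting into the one remaining equation that mentions V gives: op(op(op(W, one), zero), node(op(node(node(b, b), node(2, U)), op(W, one)), zero)) ≐ op(U, node(N, zero)).
Occurs check fails: W occurs in node(2, W); the equation W ≐ node(2, W) has no finite solution.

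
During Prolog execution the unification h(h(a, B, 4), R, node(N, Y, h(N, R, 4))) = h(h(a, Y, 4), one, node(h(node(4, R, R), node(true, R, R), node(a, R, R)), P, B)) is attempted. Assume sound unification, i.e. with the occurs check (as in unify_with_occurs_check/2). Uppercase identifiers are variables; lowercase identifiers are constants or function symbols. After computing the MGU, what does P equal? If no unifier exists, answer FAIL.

h(h(node(4, one, one), node(true, one, one), node(a, one, one)), one, 4)

Decompose h/3: h(a, B, 4) = h(a, Y, 4),  R = one,  node(N, Y, h(N, R, 4)) = node(h(node(4, R, R), node(true, R, R), node(a, R, R)), P, B).
Decompose h/3: a = a,  B = Y,  4 = 4.
Delete trivial equation a = a.
Bind B := Y; substituting into the one remaining equation that mentions B gives: node(N, Y, h(N, R, 4)) = node(h(node(4, R, R), node(true, R, R), node(a, R, R)), P, Y).
Delete trivial equation 4 = 4.
Bind R := one; substituting into the remaining equation gives: node(N, Y, h(N, one, 4)) = node(h(node(4, one, one), node(true, one, one), node(a, one, one)), P, Y).
Decompose node/3: N = h(node(4, one, one), node(true, one, one), node(a, one, one)),  Y = P,  h(N, one, 4) = Y.
Bind N := h(node(4, one, one), node(true, one, one), node(a, one, one)); substituting into the one remaining equation that mentions N gives: h(h(node(4, one, one), node(true, one, one), node(a, one, one)), one, 4) = Y.
Bind Y := P; substituting into the remaining equation gives: h(h(node(4, one, one), node(true, one, one), node(a, one, one)), one, 4) = P. Substituting into the earlier binding gives B := P.
Bind P := h(h(node(4, one, one), node(true, one, one), node(a, one, one)), one, 4). Substituting into the earlier bindings gives B := h(h(node(4, one, one), node(true, one, one), node(a, one, one)), one, 4), Y := h(h(node(4, one, one), node(true, one, one), node(a, one, one)), one, 4).
MGU = { B -> h(h(node(4, one, one), node(true, one, one), node(a, one, one)), one, 4), R -> one, N -> h(node(4, one, one), node(true, one, one), node(a, one, one)), Y -> h(h(node(4, one, one), node(true, one, one), node(a, one, one)), one, 4), P -> h(h(node(4, one, one), node(true, one, one), node(a, one, one)), one, 4) }, so P -> h(h(node(4, one, one), node(true, one, one), node(a, one, one)), one, 4).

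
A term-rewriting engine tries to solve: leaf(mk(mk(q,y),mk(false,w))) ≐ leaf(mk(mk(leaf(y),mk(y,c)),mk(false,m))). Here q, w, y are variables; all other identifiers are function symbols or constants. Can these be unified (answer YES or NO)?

Decompose leaf/1: mk(mk(q,y),mk(false,w)) ≐ mk(mk(leaf(y),mk(y,c)),mk(false,m)).
Decompose mk/2: mk(q,y) ≐ mk(leaf(y),mk(y,c)),  mk(false,w) ≐ mk(false,m).
Decompose mk/2: q ≐ leaf(y),  y ≐ mk(y,c).
Bind q := leaf(y); no other remaining equation mentions q.
Occurs check fails: y occurs in mk(y,c); the equation y ≐ mk(y,c) has no finite solution.

NO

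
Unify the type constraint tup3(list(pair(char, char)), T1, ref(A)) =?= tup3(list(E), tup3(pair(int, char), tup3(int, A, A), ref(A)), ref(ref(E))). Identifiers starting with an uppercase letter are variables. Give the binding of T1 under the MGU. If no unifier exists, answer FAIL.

tup3(pair(int, char), tup3(int, ref(pair(char, char)), ref(pair(char, char))), ref(ref(pair(char, char))))

Decompose tup3/3: list(pair(char, char)) =?= list(E),  T1 =?= tup3(pair(int, char), tup3(int, A, A), ref(A)),  ref(A) =?= ref(ref(E)).
Decompose list/1: pair(char, char) =?= E.
Bind E := pair(char, char); substituting into the one remaining equation that mentions E gives: ref(A) =?= ref(ref(pair(char, char))).
Bind T1 := tup3(pair(int, char), tup3(int, A, A), ref(A)); no other remaining equation mentions T1.
Decompose ref/1: A =?= ref(pair(char, char)).
Bind A := ref(pair(char, char)). Substituting into the earlier binding gives T1 := tup3(pair(int, char), tup3(int, ref(pair(char, char)), ref(pair(char, char))), ref(ref(pair(char, char)))).
MGU = { E := pair(char, char), T1 := tup3(pair(int, char), tup3(int, ref(pair(char, char)), ref(pair(char, char))), ref(ref(pair(char, char)))), A := ref(pair(char, char)) }, so T1 := tup3(pair(int, char), tup3(int, ref(pair(char, char)), ref(pair(char, char))), ref(ref(pair(char, char)))).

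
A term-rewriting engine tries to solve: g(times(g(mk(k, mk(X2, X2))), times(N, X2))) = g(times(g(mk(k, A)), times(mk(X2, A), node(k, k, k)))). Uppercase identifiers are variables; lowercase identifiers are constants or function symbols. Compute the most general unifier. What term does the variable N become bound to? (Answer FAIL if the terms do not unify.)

Decompose g/1: times(g(mk(k, mk(X2, X2))), times(N, X2)) = times(g(mk(k, A)), times(mk(X2, A), node(k, k, k))).
Decompose times/2: g(mk(k, mk(X2, X2))) = g(mk(k, A)),  times(N, X2) = times(mk(X2, A), node(k, k, k)).
Decompose g/1: mk(k, mk(X2, X2)) = mk(k, A).
Decompose mk/2: k = k,  mk(X2, X2) = A.
Delete trivial equation k = k.
Bind A := mk(X2, X2); substituting into the remaining equation gives: times(N, X2) = times(mk(X2, mk(X2, X2)), node(k, k, k)).
Decompose times/2: N = mk(X2, mk(X2, X2)),  X2 = node(k, k, k).
Bind N := mk(X2, mk(X2, X2)); no other remaining equation mentions N.
Bind X2 := node(k, k, k). Substituting into the earlier bindings gives A := mk(node(k, k, k), node(k, k, k)), N := mk(node(k, k, k), mk(node(k, k, k), node(k, k, k))).
MGU = { A := mk(node(k, k, k), node(k, k, k)), N := mk(node(k, k, k), mk(node(k, k, k), node(k, k, k))), X2 := node(k, k, k) }, so N := mk(node(k, k, k), mk(node(k, k, k), node(k, k, k))).

mk(node(k, k, k), mk(node(k, k, k), node(k, k, k)))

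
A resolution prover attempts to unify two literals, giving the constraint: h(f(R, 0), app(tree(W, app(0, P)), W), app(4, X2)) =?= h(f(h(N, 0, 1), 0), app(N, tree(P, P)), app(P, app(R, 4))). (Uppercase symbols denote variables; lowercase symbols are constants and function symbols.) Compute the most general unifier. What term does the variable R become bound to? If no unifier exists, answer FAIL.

h(tree(tree(4, 4), app(0, 4)), 0, 1)

Decompose h/3: f(R, 0) =?= f(h(N, 0, 1), 0),  app(tree(W, app(0, P)), W) =?= app(N, tree(P, P)),  app(4, X2) =?= app(P, app(R, 4)).
Decompose f/2: R =?= h(N, 0, 1),  0 =?= 0.
Bind R := h(N, 0, 1); substituting into the one remaining equation that mentions R gives: app(4, X2) =?= app(P, app(h(N, 0, 1), 4)).
Delete trivial equation 0 =?= 0.
Decompose app/2: tree(W, app(0, P)) =?= N,  W =?= tree(P, P).
Bind N := tree(W, app(0, P)); substituting into the one remaining equation that mentions N gives: app(4, X2) =?= app(P, app(h(tree(W, app(0, P)), 0, 1), 4)). Substituting into the earlier binding gives R := h(tree(W, app(0, P)), 0, 1).
Bind W := tree(P, P); substituting into the remaining equation gives: app(4, X2) =?= app(P, app(h(tree(tree(P, P), app(0, P)), 0, 1), 4)). Substituting into the earlier bindings gives R := h(tree(tree(P, P), app(0, P)), 0, 1), N := tree(tree(P, P), app(0, P)).
Decompose app/2: 4 =?= P,  X2 =?= app(h(tree(tree(P, P), app(0, P)), 0, 1), 4).
Bind P := 4; substituting into the remaining equation gives: X2 =?= app(h(tree(tree(4, 4), app(0, 4)), 0, 1), 4). Substituting into the earlier bindings gives R := h(tree(tree(4, 4), app(0, 4)), 0, 1), N := tree(tree(4, 4), app(0, 4)), W := tree(4, 4).
Bind X2 := app(h(tree(tree(4, 4), app(0, 4)), 0, 1), 4).
MGU = { R := h(tree(tree(4, 4), app(0, 4)), 0, 1), N := tree(tree(4, 4), app(0, 4)), W := tree(4, 4), P := 4, X2 := app(h(tree(tree(4, 4), app(0, 4)), 0, 1), 4) }, so R := h(tree(tree(4, 4), app(0, 4)), 0, 1).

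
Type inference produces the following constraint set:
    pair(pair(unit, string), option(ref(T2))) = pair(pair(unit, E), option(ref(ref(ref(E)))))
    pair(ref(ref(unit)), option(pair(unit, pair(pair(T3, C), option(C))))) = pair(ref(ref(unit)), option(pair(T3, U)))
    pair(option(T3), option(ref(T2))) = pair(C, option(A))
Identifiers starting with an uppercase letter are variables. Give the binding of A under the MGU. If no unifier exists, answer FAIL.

ref(ref(ref(string)))

Decompose pair/2: pair(unit, string) = pair(unit, E),  option(ref(T2)) = option(ref(ref(ref(E)))).
Decompose pair/2: unit = unit,  string = E.
Delete trivial equation unit = unit.
Bind E := string; substituting into the one remaining equation that mentions E gives: option(ref(T2)) = option(ref(ref(ref(string)))).
Decompose option/1: ref(T2) = ref(ref(ref(string))).
Decompose ref/1: T2 = ref(ref(string)).
Bind T2 := ref(ref(string)); substituting into the one remaining equation that mentions T2 gives: pair(option(T3), option(ref(ref(ref(string))))) = pair(C, option(A)).
Decompose pair/2: ref(ref(unit)) = ref(ref(unit)),  option(pair(unit, pair(pair(T3, C), option(C)))) = option(pair(T3, U)).
Delete trivial equation ref(ref(unit)) = ref(ref(unit)).
Decompose option/1: pair(unit, pair(pair(T3, C), option(C))) = pair(T3, U).
Decompose pair/2: unit = T3,  pair(pair(T3, C), option(C)) = U.
Bind T3 := unit; substituting into the remaining equations gives: pair(pair(unit, C), option(C)) = U,  pair(option(unit), option(ref(ref(ref(string))))) = pair(C, option(A)).
Bind U := pair(pair(unit, C), option(C)); no other remaining equation mentions U.
Decompose pair/2: option(unit) = C,  option(ref(ref(ref(string)))) = option(A).
Bind C := option(unit); no other remaining equation mentions C. Substituting into the earlier binding gives U := pair(pair(unit, option(unit)), option(option(unit))).
Decompose option/1: ref(ref(ref(string))) = A.
Bind A := ref(ref(ref(string))).
MGU = { E -> string, T2 -> ref(ref(string)), T3 -> unit, U -> pair(pair(unit, option(unit)), option(option(unit))), C -> option(unit), A -> ref(ref(ref(string))) }, so A -> ref(ref(ref(string))).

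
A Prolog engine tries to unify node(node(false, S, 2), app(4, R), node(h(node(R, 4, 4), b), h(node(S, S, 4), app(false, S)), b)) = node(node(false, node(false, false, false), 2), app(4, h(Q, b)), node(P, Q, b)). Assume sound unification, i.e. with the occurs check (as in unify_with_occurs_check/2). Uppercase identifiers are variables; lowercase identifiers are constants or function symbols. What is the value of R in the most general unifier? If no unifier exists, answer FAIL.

h(h(node(node(false, false, false), node(false, false, false), 4), app(false, node(false, false, false))), b)

Decompose node/3: node(false, S, 2) = node(false, node(false, false, false), 2),  app(4, R) = app(4, h(Q, b)),  node(h(node(R, 4, 4), b), h(node(S, S, 4), app(false, S)), b) = node(P, Q, b).
Decompose node/3: false = false,  S = node(false, false, false),  2 = 2.
Delete trivial equation false = false.
Bind S := node(false, false, false); substituting into the one remaining equation that mentions S gives: node(h(node(R, 4, 4), b), h(node(node(false, false, false), node(false, false, false), 4), app(false, node(false, false, false))), b) = node(P, Q, b).
Delete trivial equation 2 = 2.
Decompose app/2: 4 = 4,  R = h(Q, b).
Delete trivial equation 4 = 4.
Bind R := h(Q, b); substituting into the remaining equation gives: node(h(node(h(Q, b), 4, 4), b), h(node(node(false, false, false), node(false, false, false), 4), app(false, node(false, false, false))), b) = node(P, Q, b).
Decompose node/3: h(node(h(Q, b), 4, 4), b) = P,  h(node(node(false, false, false), node(false, false, false), 4), app(false, node(false, false, false))) = Q,  b = b.
Bind P := h(node(h(Q, b), 4, 4), b); no other remaining equation mentions P.
Bind Q := h(node(node(false, false, false), node(false, false, false), 4), app(false, node(false, false, false))); no other remaining equation mentions Q. Substituting into the earlier bindings gives R := h(h(node(node(false, false, false), node(false, false, false), 4), app(false, node(false, false, false))), b), P := h(node(h(h(node(node(false, false, false), node(false, false, false), 4), app(false, node(false, false, false))), b), 4, 4), b).
Delete trivial equation b = b.
MGU = { S -> node(false, false, false), R -> h(h(node(node(false, false, false), node(false, false, false), 4), app(false, node(false, false, false))), b), P -> h(node(h(h(node(node(false, false, false), node(false, false, false), 4), app(false, node(false, false, false))), b), 4, 4), b), Q -> h(node(node(false, false, false), node(false, false, false), 4), app(false, node(false, false, false))) }, so R -> h(h(node(node(false, false, false), node(false, false, false), 4), app(false, node(false, false, false))), b).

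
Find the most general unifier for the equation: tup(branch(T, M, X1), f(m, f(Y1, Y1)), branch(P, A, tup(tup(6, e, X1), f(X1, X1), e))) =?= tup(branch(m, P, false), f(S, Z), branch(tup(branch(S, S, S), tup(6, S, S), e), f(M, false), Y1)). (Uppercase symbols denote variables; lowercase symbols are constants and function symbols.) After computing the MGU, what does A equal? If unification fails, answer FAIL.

Decompose tup/3: branch(T, M, X1) =?= branch(m, P, false),  f(m, f(Y1, Y1)) =?= f(S, Z),  branch(P, A, tup(tup(6, e, X1), f(X1, X1), e)) =?= branch(tup(branch(S, S, S), tup(6, S, S), e), f(M, false), Y1).
Decompose branch/3: T =?= m,  M =?= P,  X1 =?= false.
Bind T := m; no other remaining equation mentions T.
Bind M := P; substituting into the one remaining equation that mentions M gives: branch(P, A, tup(tup(6, e, X1), f(X1, X1), e)) =?= branch(tup(branch(S, S, S), tup(6, S, S), e), f(P, false), Y1).
Bind X1 := false; substituting into the one remaining equation that mentions X1 gives: branch(P, A, tup(tup(6, e, false), f(false, false), e)) =?= branch(tup(branch(S, S, S), tup(6, S, S), e), f(P, false), Y1).
Decompose f/2: m =?= S,  f(Y1, Y1) =?= Z.
Bind S := m; substituting into the one remaining equation that mentions S gives: branch(P, A, tup(tup(6, e, false), f(false, false), e)) =?= branch(tup(branch(m, m, m), tup(6, m, m), e), f(P, false), Y1).
Bind Z := f(Y1, Y1); no other remaining equation mentions Z.
Decompose branch/3: P =?= tup(branch(m, m, m), tup(6, m, m), e),  A =?= f(P, false),  tup(tup(6, e, false), f(false, false), e) =?= Y1.
Bind P := tup(branch(m, m, m), tup(6, m, m), e); substituting into the one remaining equation that mentions P gives: A =?= f(tup(branch(m, m, m), tup(6, m, m), e), false). Substituting into the earlier binding gives M := tup(branch(m, m, m), tup(6, m, m), e).
Bind A := f(tup(branch(m, m, m), tup(6, m, m), e), false); no other remaining equation mentions A.
Bind Y1 := tup(tup(6, e, false), f(false, false), e). Substituting into the earlier binding gives Z := f(tup(tup(6, e, false), f(false, false), e), tup(tup(6, e, false), f(false, false), e)).
MGU = { T ↦ m, M ↦ tup(branch(m, m, m), tup(6, m, m), e), X1 ↦ false, S ↦ m, Z ↦ f(tup(tup(6, e, false), f(false, false), e), tup(tup(6, e, false), f(false, false), e)), P ↦ tup(branch(m, m, m), tup(6, m, m), e), A ↦ f(tup(branch(m, m, m), tup(6, m, m), e), false), Y1 ↦ tup(tup(6, e, false), f(false, false), e) }, so A ↦ f(tup(branch(m, m, m), tup(6, m, m), e), false).

f(tup(branch(m, m, m), tup(6, m, m), e), false)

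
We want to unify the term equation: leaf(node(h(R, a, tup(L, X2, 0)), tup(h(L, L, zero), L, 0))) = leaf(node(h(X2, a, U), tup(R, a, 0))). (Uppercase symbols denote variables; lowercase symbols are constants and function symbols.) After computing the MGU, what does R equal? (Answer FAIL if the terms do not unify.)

Decompose leaf/1: node(h(R, a, tup(L, X2, 0)), tup(h(L, L, zero), L, 0)) = node(h(X2, a, U), tup(R, a, 0)).
Decompose node/2: h(R, a, tup(L, X2, 0)) = h(X2, a, U),  tup(h(L, L, zero), L, 0) = tup(R, a, 0).
Decompose h/3: R = X2,  a = a,  tup(L, X2, 0) = U.
Bind R := X2; substituting into the one remaining equation that mentions R gives: tup(h(L, L, zero), L, 0) = tup(X2, a, 0).
Delete trivial equation a = a.
Bind U := tup(L, X2, 0); no other remaining equation mentions U.
Decompose tup/3: h(L, L, zero) = X2,  L = a,  0 = 0.
Bind X2 := h(L, L, zero); no other remaining equation mentions X2. Substituting into the earlier bindings gives R := h(L, L, zero), U := tup(L, h(L, L, zero), 0).
Bind L := a; no other remaining equation mentions L. Substituting into the earlier bindings gives R := h(a, a, zero), U := tup(a, h(a, a, zero), 0), X2 := h(a, a, zero).
Delete trivial equation 0 = 0.
MGU = { R -> h(a, a, zero), U -> tup(a, h(a, a, zero), 0), X2 -> h(a, a, zero), L -> a }, so R -> h(a, a, zero).

h(a, a, zero)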